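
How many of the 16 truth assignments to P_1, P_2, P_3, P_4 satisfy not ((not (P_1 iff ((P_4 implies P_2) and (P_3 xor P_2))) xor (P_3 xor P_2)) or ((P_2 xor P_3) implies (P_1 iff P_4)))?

1

 P_1    P_2    P_3    P_4   |  (P_4 implies P_2)  (P_3 xor P_2)  (P_2 xor P_3)  (P_1 iff P_4)    φ  
 True   True   True   True  |         True            False          False           True      False
 True   True   True  False  |         True            False          False          False      False
 True   True  False   True  |         True             True           True           True      False
 True   True  False  False  |         True             True           True          False      False
 True  False   True   True  |        False             True           True           True      False
 True  False   True  False  |         True             True           True          False      False
 True  False  False   True  |        False            False          False           True      False
 True  False  False  False  |         True            False          False          False      False
False   True   True   True  |         True            False          False          False      False
False   True   True  False  |         True            False          False           True      False
False   True  False   True  |         True             True           True          False       True
False   True  False  False  |         True             True           True           True      False
False  False   True   True  |        False             True           True          False      False
False  False   True  False  |         True             True           True           True      False
False  False  False   True  |        False            False          False          False      False
False  False  False  False  |         True            False          False           True      False
The formula is true on 1 of the 16 rows.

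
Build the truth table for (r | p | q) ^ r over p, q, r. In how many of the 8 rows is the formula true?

p  q  r     (r | p | q)  ((r | p | q) ^ r)
F  F  F          F               F        
F  F  T          T               F        
F  T  F          T               T        
F  T  T          T               F        
T  F  F          T               T        
T  F  T          T               F        
T  T  F          T               T        
T  T  T          T               F        
The formula is true on 3 of the 8 rows.

3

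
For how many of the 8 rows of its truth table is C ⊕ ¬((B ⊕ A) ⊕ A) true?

A | B | C || (B ⊕ A) | ((B ⊕ A) ⊕ A) | ¬((B ⊕ A) ⊕ A) | (C ⊕ ¬((B ⊕ A) ⊕ A))
0 | 0 | 0 ||    0    |       0       |       1        |          1          
0 | 0 | 1 ||    0    |       0       |       1        |          0          
0 | 1 | 0 ||    1    |       1       |       0        |          0          
0 | 1 | 1 ||    1    |       1       |       0        |          1          
1 | 0 | 0 ||    1    |       0       |       1        |          1          
1 | 0 | 1 ||    1    |       0       |       1        |          0          
1 | 1 | 0 ||    0    |       1       |       0        |          0          
1 | 1 | 1 ||    0    |       1       |       0        |          1          
The formula is true on 4 of the 8 rows.

4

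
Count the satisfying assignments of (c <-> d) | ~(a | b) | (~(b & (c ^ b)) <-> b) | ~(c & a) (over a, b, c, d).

15

  a      b      c      d    |    φ  
 True   True   True   True  |   True
 True   True   True  False  |   True
 True   True  False   True  |   True
 True   True  False  False  |   True
 True  False   True   True  |   True
 True  False   True  False  |  False
 True  False  False   True  |   True
 True  False  False  False  |   True
False   True   True   True  |   True
False   True   True  False  |   True
False   True  False   True  |   True
False   True  False  False  |   True
False  False   True   True  |   True
False  False   True  False  |   True
False  False  False   True  |   True
False  False  False  False  |   True
The formula is true on 15 of the 16 rows.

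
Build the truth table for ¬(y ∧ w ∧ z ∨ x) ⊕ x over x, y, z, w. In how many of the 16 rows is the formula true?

15

x  y  z  w  |  (y ∧ w ∧ z)  ((y ∧ w ∧ z) ∨ x)  ¬((y ∧ w ∧ z) ∨ x)  (¬((y ∧ w ∧ z) ∨ x) ⊕ x)
1  1  1  1  |       1               1                  0                      1            
1  1  1  0  |       0               1                  0                      1            
1  1  0  1  |       0               1                  0                      1            
1  1  0  0  |       0               1                  0                      1            
1  0  1  1  |       0               1                  0                      1            
1  0  1  0  |       0               1                  0                      1            
1  0  0  1  |       0               1                  0                      1            
1  0  0  0  |       0               1                  0                      1            
0  1  1  1  |       1               1                  0                      0            
0  1  1  0  |       0               0                  1                      1            
0  1  0  1  |       0               0                  1                      1            
0  1  0  0  |       0               0                  1                      1            
0  0  1  1  |       0               0                  1                      1            
0  0  1  0  |       0               0                  1                      1            
0  0  0  1  |       0               0                  1                      1            
0  0  0  0  |       0               0                  1                      1            
The formula is true on 15 of the 16 rows.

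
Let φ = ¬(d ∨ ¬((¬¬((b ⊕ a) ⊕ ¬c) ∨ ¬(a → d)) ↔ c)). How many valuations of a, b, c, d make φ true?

  a   |   b   |   c   |   d   || (b ⊕ a) |   ¬c  | ((b ⊕ a) ⊕ ¬c) | ¬((b ⊕ a) ⊕ ¬c) | ¬¬((b ⊕ a) ⊕ ¬c) | (a → d) | ¬(a → d) |   φ  
False | False | False | False ||  False  |  True |      True      |      False      |       True       |   True  |  False   | False
False | False | False |  True ||  False  |  True |      True      |      False      |       True       |   True  |  False   | False
False | False |  True | False ||  False  | False |     False      |       True      |      False       |   True  |  False   | False
False | False |  True |  True ||  False  | False |     False      |       True      |      False       |   True  |  False   | False
False |  True | False | False ||   True  |  True |     False      |       True      |      False       |   True  |  False   |  True
False |  True | False |  True ||   True  |  True |     False      |       True      |      False       |   True  |  False   | False
False |  True |  True | False ||   True  | False |      True      |      False      |       True       |   True  |  False   |  True
False |  True |  True |  True ||   True  | False |      True      |      False      |       True       |   True  |  False   | False
 True | False | False | False ||   True  |  True |     False      |       True      |      False       |  False  |   True   | False
 True | False | False |  True ||   True  |  True |     False      |       True      |      False       |   True  |  False   | False
 True | False |  True | False ||   True  | False |      True      |      False      |       True       |  False  |   True   |  True
 True | False |  True |  True ||   True  | False |      True      |      False      |       True       |   True  |  False   | False
 True |  True | False | False ||  False  |  True |      True      |      False      |       True       |  False  |   True   | False
 True |  True | False |  True ||  False  |  True |      True      |      False      |       True       |   True  |  False   | False
 True |  True |  True | False ||  False  | False |     False      |       True      |      False       |  False  |   True   |  True
 True |  True |  True |  True ||  False  | False |     False      |       True      |      False       |   True  |  False   | False
The formula is true on 4 of the 16 rows.

4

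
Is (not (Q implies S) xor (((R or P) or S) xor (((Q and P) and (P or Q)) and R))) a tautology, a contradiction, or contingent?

contingent

P  Q  R  S  |  (Q implies S)  not (Q implies S)  (R or P)  ((R or P) or S)  (Q and P)  (P or Q)  ((Q and P) and (P or Q))  φ
T  T  T  T  |        T                F             T             T             T         T                 T              F
T  T  T  F  |        F                T             T             T             T         T                 T              T
T  T  F  T  |        T                F             T             T             T         T                 T              T
T  T  F  F  |        F                T             T             T             T         T                 T              F
T  F  T  T  |        T                F             T             T             F         T                 F              T
T  F  T  F  |        T                F             T             T             F         T                 F              T
T  F  F  T  |        T                F             T             T             F         T                 F              T
T  F  F  F  |        T                F             T             T             F         T                 F              T
F  T  T  T  |        T                F             T             T             F         T                 F              T
F  T  T  F  |        F                T             T             T             F         T                 F              F
F  T  F  T  |        T                F             F             T             F         T                 F              T
F  T  F  F  |        F                T             F             F             F         T                 F              T
F  F  T  T  |        T                F             T             T             F         F                 F              T
F  F  T  F  |        T                F             T             T             F         F                 F              T
F  F  F  T  |        T                F             F             T             F         F                 F              T
F  F  F  F  |        T                F             F             F             F         F                 F              F
12 of 16 rows are T, so the formula is contingent.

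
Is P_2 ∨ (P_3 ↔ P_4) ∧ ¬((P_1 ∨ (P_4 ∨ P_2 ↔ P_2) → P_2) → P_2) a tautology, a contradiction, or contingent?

contingent

 P_1  |  P_2  |  P_3  |  P_4  |   φ  
----- | ----- | ----- | ----- | -----
 True |  True |  True |  True |  True
 True |  True |  True | False |  True
 True |  True | False |  True |  True
 True |  True | False | False |  True
 True | False |  True |  True | False
 True | False |  True | False | False
 True | False | False |  True | False
 True | False | False | False | False
False |  True |  True |  True |  True
False |  True |  True | False |  True
False |  True | False |  True |  True
False |  True | False | False |  True
False | False |  True |  True |  True
False | False |  True | False | False
False | False | False |  True | False
False | False | False | False | False
9 of 16 rows are True, so the formula is contingent.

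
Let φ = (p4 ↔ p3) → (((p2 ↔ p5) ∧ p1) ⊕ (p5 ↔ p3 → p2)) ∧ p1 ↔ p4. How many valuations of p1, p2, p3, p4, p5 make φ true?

p1 | p2 | p3 | p4 | p5 | φ
-- | -- | -- | -- | -- | -
T  | T  | T  | T  | T  | F
T  | T  | T  | T  | F  | F
T  | T  | T  | F  | T  | F
T  | T  | T  | F  | F  | F
T  | T  | F  | T  | T  | T
T  | T  | F  | T  | F  | T
T  | T  | F  | F  | T  | T
T  | T  | F  | F  | F  | T
T  | F  | T  | T  | T  | F
T  | F  | T  | T  | F  | F
T  | F  | T  | F  | T  | F
T  | F  | T  | F  | F  | F
T  | F  | F  | T  | T  | T
T  | F  | F  | T  | F  | T
T  | F  | F  | F  | T  | F
T  | F  | F  | F  | F  | F
F  | T  | T  | T  | T  | F
F  | T  | T  | T  | F  | F
F  | T  | T  | F  | T  | F
F  | T  | T  | F  | F  | F
F  | T  | F  | T  | T  | T
F  | T  | F  | T  | F  | T
F  | T  | F  | F  | T  | T
F  | T  | F  | F  | F  | T
F  | F  | T  | T  | T  | F
F  | F  | T  | T  | F  | F
F  | F  | T  | F  | T  | F
F  | F  | T  | F  | F  | F
F  | F  | F  | T  | T  | T
F  | F  | F  | T  | F  | T
F  | F  | F  | F  | T  | T
F  | F  | F  | F  | F  | T
The formula is true on 14 of the 32 rows.

14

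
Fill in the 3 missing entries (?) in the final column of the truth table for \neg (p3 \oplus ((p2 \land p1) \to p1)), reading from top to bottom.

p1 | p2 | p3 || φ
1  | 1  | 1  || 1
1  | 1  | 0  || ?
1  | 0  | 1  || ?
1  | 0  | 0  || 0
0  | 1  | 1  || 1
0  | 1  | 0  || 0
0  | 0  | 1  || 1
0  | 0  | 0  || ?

Row p1=1, p2=1, p3=0: ((p2 \land p1) \to p1) = 1, (p3 \oplus ((p2 \land p1) \to p1)) = 1, so the formula = 0.
Row p1=1, p2=0, p3=1: ((p2 \land p1) \to p1) = 1, (p3 \oplus ((p2 \land p1) \to p1)) = 0, so the formula = 1.
Row p1=0, p2=0, p3=0: ((p2 \land p1) \to p1) = 1, (p3 \oplus ((p2 \land p1) \to p1)) = 1, so the formula = 0.

0, 1, 0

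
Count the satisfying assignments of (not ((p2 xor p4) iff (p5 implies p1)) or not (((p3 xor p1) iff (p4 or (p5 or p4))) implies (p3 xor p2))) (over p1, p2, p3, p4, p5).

p1  p2  p3  p4  p5  |  φ
T   T   T   T   T   |  T
T   T   T   T   F   |  T
T   T   T   F   T   |  F
T   T   T   F   F   |  T
T   T   F   T   T   |  T
T   T   F   T   F   |  T
T   T   F   F   T   |  F
T   T   F   F   F   |  F
T   F   T   T   T   |  F
T   F   T   T   F   |  F
T   F   T   F   T   |  T
T   F   T   F   F   |  T
T   F   F   T   T   |  T
T   F   F   T   F   |  T
T   F   F   F   T   |  T
T   F   F   F   F   |  T
F   T   T   T   T   |  T
F   T   T   T   F   |  T
F   T   T   F   T   |  T
F   T   T   F   F   |  F
F   T   F   T   T   |  F
F   T   F   T   F   |  T
F   T   F   F   T   |  T
F   T   F   F   F   |  F
F   F   T   T   T   |  T
F   F   T   T   F   |  F
F   F   T   F   T   |  F
F   F   T   F   F   |  T
F   F   F   T   T   |  T
F   F   F   T   F   |  F
F   F   F   F   T   |  F
F   F   F   F   F   |  T
The formula is true on 20 of the 32 rows.

20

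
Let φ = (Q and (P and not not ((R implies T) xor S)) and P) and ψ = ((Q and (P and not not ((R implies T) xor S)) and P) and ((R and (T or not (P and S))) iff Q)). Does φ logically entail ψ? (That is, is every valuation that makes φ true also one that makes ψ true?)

P  Q  R  S  T  |  φ  ψ
T  T  T  T  T  |  F  F
T  T  T  T  F  |  T  F
T  T  T  F  T  |  T  T
T  T  T  F  F  |  F  F
T  T  F  T  T  |  F  F
T  T  F  T  F  |  F  F
T  T  F  F  T  |  T  F
T  T  F  F  F  |  T  F
T  F  T  T  T  |  F  F
T  F  T  T  F  |  F  F
T  F  T  F  T  |  F  F
T  F  T  F  F  |  F  F
T  F  F  T  T  |  F  F
T  F  F  T  F  |  F  F
T  F  F  F  T  |  F  F
T  F  F  F  F  |  F  F
F  T  T  T  T  |  F  F
F  T  T  T  F  |  F  F
F  T  T  F  T  |  F  F
F  T  T  F  F  |  F  F
F  T  F  T  T  |  F  F
F  T  F  T  F  |  F  F
F  T  F  F  T  |  F  F
F  T  F  F  F  |  F  F
F  F  T  T  T  |  F  F
F  F  T  T  F  |  F  F
F  F  T  F  T  |  F  F
F  F  T  F  F  |  F  F
F  F  F  T  T  |  F  F
F  F  F  T  F  |  F  F
F  F  F  F  T  |  F  F
F  F  F  F  F  |  F  F
At P=T, Q=T, R=T, S=T, T=F we have φ true but ψ false, so φ does not entail ψ.

no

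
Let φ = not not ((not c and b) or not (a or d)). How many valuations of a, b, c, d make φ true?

7

a | b | c | d || φ
F | F | F | F || T
F | F | F | T || F
F | F | T | F || T
F | F | T | T || F
F | T | F | F || T
F | T | F | T || T
F | T | T | F || T
F | T | T | T || F
T | F | F | F || F
T | F | F | T || F
T | F | T | F || F
T | F | T | T || F
T | T | F | F || T
T | T | F | T || T
T | T | T | F || F
T | T | T | T || F
The formula is true on 7 of the 16 rows.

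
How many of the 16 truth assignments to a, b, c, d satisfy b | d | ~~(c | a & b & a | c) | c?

a  b  c  d     (a & b & a)  (c | (a & b & a) | c)  ~(c | (a & b & a) | c)  ~~(c | (a & b & a) | c)  φ
0  0  0  0          0                 0                      1                        0             0
0  0  0  1          0                 0                      1                        0             1
0  0  1  0          0                 1                      0                        1             1
0  0  1  1          0                 1                      0                        1             1
0  1  0  0          0                 0                      1                        0             1
0  1  0  1          0                 0                      1                        0             1
0  1  1  0          0                 1                      0                        1             1
0  1  1  1          0                 1                      0                        1             1
1  0  0  0          0                 0                      1                        0             0
1  0  0  1          0                 0                      1                        0             1
1  0  1  0          0                 1                      0                        1             1
1  0  1  1          0                 1                      0                        1             1
1  1  0  0          1                 1                      0                        1             1
1  1  0  1          1                 1                      0                        1             1
1  1  1  0          1                 1                      0                        1             1
1  1  1  1          1                 1                      0                        1             1
The formula is true on 14 of the 16 rows.

14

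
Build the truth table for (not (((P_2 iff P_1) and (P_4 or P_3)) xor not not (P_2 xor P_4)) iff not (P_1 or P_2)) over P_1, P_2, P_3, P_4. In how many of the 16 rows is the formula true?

P_1 | P_2 | P_3 | P_4 | φ
--- | --- | --- | --- | -
 1  |  1  |  1  |  1  | 1
 1  |  1  |  1  |  0  | 0
 1  |  1  |  0  |  1  | 1
 1  |  1  |  0  |  0  | 1
 1  |  0  |  1  |  1  | 1
 1  |  0  |  1  |  0  | 0
 1  |  0  |  0  |  1  | 1
 1  |  0  |  0  |  0  | 0
 0  |  1  |  1  |  1  | 0
 0  |  1  |  1  |  0  | 1
 0  |  1  |  0  |  1  | 0
 0  |  1  |  0  |  0  | 1
 0  |  0  |  1  |  1  | 1
 0  |  0  |  1  |  0  | 0
 0  |  0  |  0  |  1  | 1
 0  |  0  |  0  |  0  | 1
The formula is true on 10 of the 16 rows.

10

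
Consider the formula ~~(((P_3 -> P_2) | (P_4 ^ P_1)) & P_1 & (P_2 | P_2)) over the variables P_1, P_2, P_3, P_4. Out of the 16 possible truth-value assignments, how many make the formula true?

4

P_1  P_2  P_3  P_4     (P_3 -> P_2)  (P_4 ^ P_1)  ((P_3 -> P_2) | (P_4 ^ P_1))  (P_2 | P_2)  φ
 0    0    0    0           1             0                    1                     0       0
 0    0    0    1           1             1                    1                     0       0
 0    0    1    0           0             0                    0                     0       0
 0    0    1    1           0             1                    1                     0       0
 0    1    0    0           1             0                    1                     1       0
 0    1    0    1           1             1                    1                     1       0
 0    1    1    0           1             0                    1                     1       0
 0    1    1    1           1             1                    1                     1       0
 1    0    0    0           1             1                    1                     0       0
 1    0    0    1           1             0                    1                     0       0
 1    0    1    0           0             1                    1                     0       0
 1    0    1    1           0             0                    0                     0       0
 1    1    0    0           1             1                    1                     1       1
 1    1    0    1           1             0                    1                     1       1
 1    1    1    0           1             1                    1                     1       1
 1    1    1    1           1             0                    1                     1       1
The formula is true on 4 of the 16 rows.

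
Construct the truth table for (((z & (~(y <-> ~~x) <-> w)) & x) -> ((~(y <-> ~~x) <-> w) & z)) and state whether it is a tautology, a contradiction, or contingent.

x | y | z | w | φ
- | - | - | - | -
0 | 0 | 0 | 0 | 1
0 | 0 | 0 | 1 | 1
0 | 0 | 1 | 0 | 1
0 | 0 | 1 | 1 | 1
0 | 1 | 0 | 0 | 1
0 | 1 | 0 | 1 | 1
0 | 1 | 1 | 0 | 1
0 | 1 | 1 | 1 | 1
1 | 0 | 0 | 0 | 1
1 | 0 | 0 | 1 | 1
1 | 0 | 1 | 0 | 1
1 | 0 | 1 | 1 | 1
1 | 1 | 0 | 0 | 1
1 | 1 | 0 | 1 | 1
1 | 1 | 1 | 0 | 1
1 | 1 | 1 | 1 | 1
Every row is 1, so the formula is a tautology.

tautology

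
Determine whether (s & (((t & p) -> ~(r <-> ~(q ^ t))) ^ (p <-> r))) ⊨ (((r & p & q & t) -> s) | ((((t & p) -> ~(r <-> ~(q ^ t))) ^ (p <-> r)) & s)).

p | q | r | s | t || φ | ψ
1 | 1 | 1 | 1 | 1 || 1 | 1
1 | 1 | 1 | 1 | 0 || 0 | 1
1 | 1 | 1 | 0 | 1 || 0 | 0
1 | 1 | 1 | 0 | 0 || 0 | 1
1 | 1 | 0 | 1 | 1 || 1 | 1
1 | 1 | 0 | 1 | 0 || 1 | 1
1 | 1 | 0 | 0 | 1 || 0 | 1
1 | 1 | 0 | 0 | 0 || 0 | 1
1 | 0 | 1 | 1 | 1 || 0 | 1
1 | 0 | 1 | 1 | 0 || 0 | 1
1 | 0 | 1 | 0 | 1 || 0 | 1
1 | 0 | 1 | 0 | 0 || 0 | 1
1 | 0 | 0 | 1 | 1 || 0 | 1
1 | 0 | 0 | 1 | 0 || 1 | 1
1 | 0 | 0 | 0 | 1 || 0 | 1
1 | 0 | 0 | 0 | 0 || 0 | 1
0 | 1 | 1 | 1 | 1 || 1 | 1
0 | 1 | 1 | 1 | 0 || 1 | 1
0 | 1 | 1 | 0 | 1 || 0 | 1
0 | 1 | 1 | 0 | 0 || 0 | 1
0 | 1 | 0 | 1 | 1 || 0 | 1
0 | 1 | 0 | 1 | 0 || 0 | 1
0 | 1 | 0 | 0 | 1 || 0 | 1
0 | 1 | 0 | 0 | 0 || 0 | 1
0 | 0 | 1 | 1 | 1 || 1 | 1
0 | 0 | 1 | 1 | 0 || 1 | 1
0 | 0 | 1 | 0 | 1 || 0 | 1
0 | 0 | 1 | 0 | 0 || 0 | 1
0 | 0 | 0 | 1 | 1 || 0 | 1
0 | 0 | 0 | 1 | 0 || 0 | 1
0 | 0 | 0 | 0 | 1 || 0 | 1
0 | 0 | 0 | 0 | 0 || 0 | 1
In every row where φ is true, ψ is also true, so φ ⊨ ψ.

yes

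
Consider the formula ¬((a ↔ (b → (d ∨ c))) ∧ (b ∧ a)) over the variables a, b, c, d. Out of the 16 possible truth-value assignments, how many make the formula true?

a | b | c | d || (d ∨ c) | (b → (d ∨ c)) | (a ↔ (b → (d ∨ c))) | (b ∧ a) | φ
0 | 0 | 0 | 0 ||    0    |       1       |          0          |    0    | 1
0 | 0 | 0 | 1 ||    1    |       1       |          0          |    0    | 1
0 | 0 | 1 | 0 ||    1    |       1       |          0          |    0    | 1
0 | 0 | 1 | 1 ||    1    |       1       |          0          |    0    | 1
0 | 1 | 0 | 0 ||    0    |       0       |          1          |    0    | 1
0 | 1 | 0 | 1 ||    1    |       1       |          0          |    0    | 1
0 | 1 | 1 | 0 ||    1    |       1       |          0          |    0    | 1
0 | 1 | 1 | 1 ||    1    |       1       |          0          |    0    | 1
1 | 0 | 0 | 0 ||    0    |       1       |          1          |    0    | 1
1 | 0 | 0 | 1 ||    1    |       1       |          1          |    0    | 1
1 | 0 | 1 | 0 ||    1    |       1       |          1          |    0    | 1
1 | 0 | 1 | 1 ||    1    |       1       |          1          |    0    | 1
1 | 1 | 0 | 0 ||    0    |       0       |          0          |    1    | 1
1 | 1 | 0 | 1 ||    1    |       1       |          1          |    1    | 0
1 | 1 | 1 | 0 ||    1    |       1       |          1          |    1    | 0
1 | 1 | 1 | 1 ||    1    |       1       |          1          |    1    | 0
The formula is true on 13 of the 16 rows.

13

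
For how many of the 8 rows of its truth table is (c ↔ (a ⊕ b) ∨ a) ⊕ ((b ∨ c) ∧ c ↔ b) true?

a  b  c  |  (a ⊕ b)  ((a ⊕ b) ∨ a)  (c ↔ ((a ⊕ b) ∨ a))  (b ∨ c)  ((b ∨ c) ∧ c)  (((b ∨ c) ∧ c) ↔ b)  φ
T  T  T  |     F           T                 T              T           T                 T           F
T  T  F  |     F           T                 F              T           F                 F           F
T  F  T  |     T           T                 T              T           T                 F           T
T  F  F  |     T           T                 F              F           F                 T           T
F  T  T  |     T           T                 T              T           T                 T           F
F  T  F  |     T           T                 F              T           F                 F           F
F  F  T  |     F           F                 F              T           T                 F           F
F  F  F  |     F           F                 T              F           F                 T           F
The formula is true on 2 of the 8 rows.

2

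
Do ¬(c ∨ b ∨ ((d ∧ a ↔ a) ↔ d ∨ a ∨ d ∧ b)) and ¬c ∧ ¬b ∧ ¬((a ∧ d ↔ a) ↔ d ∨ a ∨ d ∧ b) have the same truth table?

a | b | c | d | φ | ψ
- | - | - | - | - | -
T | T | T | T | F | F
T | T | T | F | F | F
T | T | F | T | F | F
T | T | F | F | F | F
T | F | T | T | F | F
T | F | T | F | F | F
T | F | F | T | F | F
T | F | F | F | T | T
F | T | T | T | F | F
F | T | T | F | F | F
F | T | F | T | F | F
F | T | F | F | F | F
F | F | T | T | F | F
F | F | T | F | F | F
F | F | F | T | F | F
F | F | F | F | T | T
The columns for φ and ψ agree on every row, so they are logically equivalent.

equivalent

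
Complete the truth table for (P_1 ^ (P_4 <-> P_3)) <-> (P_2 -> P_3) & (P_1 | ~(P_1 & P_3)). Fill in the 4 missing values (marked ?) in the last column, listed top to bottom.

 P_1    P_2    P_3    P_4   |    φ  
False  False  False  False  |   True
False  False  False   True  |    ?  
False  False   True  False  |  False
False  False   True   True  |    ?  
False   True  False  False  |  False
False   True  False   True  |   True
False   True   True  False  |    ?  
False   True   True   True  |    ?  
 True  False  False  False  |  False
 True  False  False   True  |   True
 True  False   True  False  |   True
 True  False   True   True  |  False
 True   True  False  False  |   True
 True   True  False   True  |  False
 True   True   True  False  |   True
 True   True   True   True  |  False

Row P_1=False, P_2=False, P_3=False, P_4=True: (P_1 ^ (P_4 <-> P_3)) = False, ((P_2 -> P_3) & (P_1 | ~(P_1 & P_3))) = True, so the formula = False.
Row P_1=False, P_2=False, P_3=True, P_4=True: (P_1 ^ (P_4 <-> P_3)) = True, ((P_2 -> P_3) & (P_1 | ~(P_1 & P_3))) = True, so the formula = True.
Row P_1=False, P_2=True, P_3=True, P_4=False: (P_1 ^ (P_4 <-> P_3)) = False, ((P_2 -> P_3) & (P_1 | ~(P_1 & P_3))) = True, so the formula = False.
Row P_1=False, P_2=True, P_3=True, P_4=True: (P_1 ^ (P_4 <-> P_3)) = True, ((P_2 -> P_3) & (P_1 | ~(P_1 & P_3))) = True, so the formula = True.

False, True, False, True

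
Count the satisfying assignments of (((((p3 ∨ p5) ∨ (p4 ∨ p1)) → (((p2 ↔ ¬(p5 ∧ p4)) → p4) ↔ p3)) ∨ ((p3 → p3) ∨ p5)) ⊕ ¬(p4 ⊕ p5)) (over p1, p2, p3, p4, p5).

16

  p1     p2     p3     p4     p5   |    φ  
 True   True   True   True   True  |  False
 True   True   True   True  False  |   True
 True   True   True  False   True  |   True
 True   True   True  False  False  |  False
 True   True  False   True   True  |  False
 True   True  False   True  False  |   True
 True   True  False  False   True  |   True
 True   True  False  False  False  |  False
 True  False   True   True   True  |  False
 True  False   True   True  False  |   True
 True  False   True  False   True  |   True
 True  False   True  False  False  |  False
 True  False  False   True   True  |  False
 True  False  False   True  False  |   True
 True  False  False  False   True  |   True
 True  False  False  False  False  |  False
False   True   True   True   True  |  False
False   True   True   True  False  |   True
False   True   True  False   True  |   True
False   True   True  False  False  |  False
False   True  False   True   True  |  False
False   True  False   True  False  |   True
False   True  False  False   True  |   True
False   True  False  False  False  |  False
False  False   True   True   True  |  False
False  False   True   True  False  |   True
False  False   True  False   True  |   True
False  False   True  False  False  |  False
False  False  False   True   True  |  False
False  False  False   True  False  |   True
False  False  False  False   True  |   True
False  False  False  False  False  |  False
The formula is true on 16 of the 32 rows.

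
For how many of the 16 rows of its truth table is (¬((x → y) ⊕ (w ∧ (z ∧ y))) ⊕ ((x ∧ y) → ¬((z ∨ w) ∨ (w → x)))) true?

x | y | z | w | φ
- | - | - | - | -
T | T | T | T | T
T | T | T | F | F
T | T | F | T | F
T | T | F | F | F
T | F | T | T | F
T | F | T | F | F
T | F | F | T | F
T | F | F | F | F
F | T | T | T | F
F | T | T | F | T
F | T | F | T | T
F | T | F | F | T
F | F | T | T | T
F | F | T | F | T
F | F | F | T | T
F | F | F | F | T
The formula is true on 8 of the 16 rows.

8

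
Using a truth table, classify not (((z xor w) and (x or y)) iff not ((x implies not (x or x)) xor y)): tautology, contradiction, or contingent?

x  y  z  w  |  φ
0  0  0  0  |  0
0  0  0  1  |  0
0  0  1  0  |  0
0  0  1  1  |  0
0  1  0  0  |  1
0  1  0  1  |  0
0  1  1  0  |  0
0  1  1  1  |  1
1  0  0  0  |  1
1  0  0  1  |  0
1  0  1  0  |  0
1  0  1  1  |  1
1  1  0  0  |  0
1  1  0  1  |  1
1  1  1  0  |  1
1  1  1  1  |  0
6 of 16 rows are 1, so the formula is contingent.

contingent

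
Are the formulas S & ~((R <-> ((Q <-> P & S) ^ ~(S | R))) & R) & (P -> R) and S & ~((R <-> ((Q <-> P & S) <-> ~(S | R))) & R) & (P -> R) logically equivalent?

not equivalent

P | Q | R | S || φ | ψ
0 | 0 | 0 | 0 || 0 | 0
0 | 0 | 0 | 1 || 1 | 1
0 | 0 | 1 | 0 || 0 | 0
0 | 0 | 1 | 1 || 0 | 1
0 | 1 | 0 | 0 || 0 | 0
0 | 1 | 0 | 1 || 1 | 1
0 | 1 | 1 | 0 || 0 | 0
0 | 1 | 1 | 1 || 1 | 0
1 | 0 | 0 | 0 || 0 | 0
1 | 0 | 0 | 1 || 0 | 0
1 | 0 | 1 | 0 || 0 | 0
1 | 0 | 1 | 1 || 1 | 0
1 | 1 | 0 | 0 || 0 | 0
1 | 1 | 0 | 1 || 0 | 0
1 | 1 | 1 | 0 || 0 | 0
1 | 1 | 1 | 1 || 0 | 1
The columns differ at P=0, Q=0, R=1, S=1 (φ=0, ψ=1), so they are not equivalent.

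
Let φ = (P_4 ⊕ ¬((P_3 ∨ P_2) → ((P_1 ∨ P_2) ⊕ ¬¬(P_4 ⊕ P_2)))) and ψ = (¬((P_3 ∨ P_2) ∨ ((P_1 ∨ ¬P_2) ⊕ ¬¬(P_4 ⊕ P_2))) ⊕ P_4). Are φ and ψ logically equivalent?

P_1  P_2  P_3  P_4  |  φ  ψ
 F    F    F    F   |  F  F
 F    F    F    T   |  T  F
 F    F    T    F   |  T  F
 F    F    T    T   |  T  T
 F    T    F    F   |  T  F
 F    T    F    T   |  T  T
 F    T    T    F   |  T  F
 F    T    T    T   |  T  T
 T    F    F    F   |  F  F
 T    F    F    T   |  T  F
 T    F    T    F   |  F  F
 T    F    T    T   |  F  T
 T    T    F    F   |  T  F
 T    T    F    T   |  T  T
 T    T    T    F   |  T  F
 T    T    T    T   |  T  T
The columns differ at P_1=F, P_2=F, P_3=F, P_4=T (φ=T, ψ=F), so they are not equivalent.

not equivalent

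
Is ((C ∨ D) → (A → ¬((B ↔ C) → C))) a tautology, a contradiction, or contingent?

A | B | C | D || (C ∨ D) | (B ↔ C) | ((B ↔ C) → C) | ¬((B ↔ C) → C) | (A → ¬((B ↔ C) → C)) | φ
T | T | T | T ||    T    |    T    |       T       |       F        |          F           | F
T | T | T | F ||    T    |    T    |       T       |       F        |          F           | F
T | T | F | T ||    T    |    F    |       T       |       F        |          F           | F
T | T | F | F ||    F    |    F    |       T       |       F        |          F           | T
T | F | T | T ||    T    |    F    |       T       |       F        |          F           | F
T | F | T | F ||    T    |    F    |       T       |       F        |          F           | F
T | F | F | T ||    T    |    T    |       F       |       T        |          T           | T
T | F | F | F ||    F    |    T    |       F       |       T        |          T           | T
F | T | T | T ||    T    |    T    |       T       |       F        |          T           | T
F | T | T | F ||    T    |    T    |       T       |       F        |          T           | T
F | T | F | T ||    T    |    F    |       T       |       F        |          T           | T
F | T | F | F ||    F    |    F    |       T       |       F        |          T           | T
F | F | T | T ||    T    |    F    |       T       |       F        |          T           | T
F | F | T | F ||    T    |    F    |       T       |       F        |          T           | T
F | F | F | T ||    T    |    T    |       F       |       T        |          T           | T
F | F | F | F ||    F    |    T    |       F       |       T        |          T           | T
11 of 16 rows are T, so the formula is contingent.

contingent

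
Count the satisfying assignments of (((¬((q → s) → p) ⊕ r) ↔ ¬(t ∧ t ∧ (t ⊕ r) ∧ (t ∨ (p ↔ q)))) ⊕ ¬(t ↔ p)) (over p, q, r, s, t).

22

p  q  r  s  t  |  φ
F  F  F  F  F  |  T
F  F  F  F  T  |  T
F  F  F  T  F  |  T
F  F  F  T  T  |  T
F  F  T  F  F  |  F
F  F  T  F  T  |  T
F  F  T  T  F  |  F
F  F  T  T  T  |  T
F  T  F  F  F  |  F
F  T  F  F  T  |  F
F  T  F  T  F  |  T
F  T  F  T  T  |  T
F  T  T  F  F  |  T
F  T  T  F  T  |  F
F  T  T  T  F  |  F
F  T  T  T  T  |  T
T  F  F  F  F  |  T
T  F  F  F  T  |  T
T  F  F  T  F  |  T
T  F  F  T  T  |  T
T  F  T  F  F  |  F
T  F  T  F  T  |  T
T  F  T  T  F  |  F
T  F  T  T  T  |  T
T  T  F  F  F  |  T
T  T  F  F  T  |  T
T  T  F  T  F  |  T
T  T  F  T  T  |  T
T  T  T  F  F  |  F
T  T  T  F  T  |  T
T  T  T  T  F  |  F
T  T  T  T  T  |  T
The formula is true on 22 of the 32 rows.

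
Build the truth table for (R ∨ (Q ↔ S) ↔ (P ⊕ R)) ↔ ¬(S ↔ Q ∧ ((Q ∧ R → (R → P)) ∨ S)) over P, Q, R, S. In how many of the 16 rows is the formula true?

P | Q | R | S | (Q ↔ S) | (R ∨ (Q ↔ S)) | (P ⊕ R) | ((R ∨ (Q ↔ S)) ↔ (P ⊕ R)) | (Q ∧ R) | (R → P) | ((Q ∧ R) → (R → P)) | (((Q ∧ R) → (R → P)) ∨ S) | φ
- | - | - | - | ------- | ------------- | ------- | ------------------------- | ------- | ------- | ------------------- | ------------------------- | -
1 | 1 | 1 | 1 |    1    |       1       |    0    |             0             |    1    |    1    |          1          |             1             | 1
1 | 1 | 1 | 0 |    0    |       1       |    0    |             0             |    1    |    1    |          1          |             1             | 0
1 | 1 | 0 | 1 |    1    |       1       |    1    |             1             |    0    |    1    |          1          |             1             | 0
1 | 1 | 0 | 0 |    0    |       0       |    1    |             0             |    0    |    1    |          1          |             1             | 0
1 | 0 | 1 | 1 |    0    |       1       |    0    |             0             |    0    |    1    |          1          |             1             | 0
1 | 0 | 1 | 0 |    1    |       1       |    0    |             0             |    0    |    1    |          1          |             1             | 1
1 | 0 | 0 | 1 |    0    |       0       |    1    |             0             |    0    |    1    |          1          |             1             | 0
1 | 0 | 0 | 0 |    1    |       1       |    1    |             1             |    0    |    1    |          1          |             1             | 0
0 | 1 | 1 | 1 |    1    |       1       |    1    |             1             |    1    |    0    |          0          |             1             | 0
0 | 1 | 1 | 0 |    0    |       1       |    1    |             1             |    1    |    0    |          0          |             0             | 0
0 | 1 | 0 | 1 |    1    |       1       |    0    |             0             |    0    |    1    |          1          |             1             | 1
0 | 1 | 0 | 0 |    0    |       0       |    0    |             1             |    0    |    1    |          1          |             1             | 1
0 | 0 | 1 | 1 |    0    |       1       |    1    |             1             |    0    |    0    |          1          |             1             | 1
0 | 0 | 1 | 0 |    1    |       1       |    1    |             1             |    0    |    0    |          1          |             1             | 0
0 | 0 | 0 | 1 |    0    |       0       |    0    |             1             |    0    |    1    |          1          |             1             | 1
0 | 0 | 0 | 0 |    1    |       1       |    0    |             0             |    0    |    1    |          1          |             1             | 1
The formula is true on 7 of the 16 rows.

7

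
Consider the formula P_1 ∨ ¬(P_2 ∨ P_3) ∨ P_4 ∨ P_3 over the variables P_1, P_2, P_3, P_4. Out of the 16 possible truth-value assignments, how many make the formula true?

15

P_1 | P_2 | P_3 | P_4 | (P_1 ∨ ¬(P_2 ∨ P_3) ∨ P_4 ∨ P_3)
--- | --- | --- | --- | --------------------------------
 F  |  F  |  F  |  F  |                T                
 F  |  F  |  F  |  T  |                T                
 F  |  F  |  T  |  F  |                T                
 F  |  F  |  T  |  T  |                T                
 F  |  T  |  F  |  F  |                F                
 F  |  T  |  F  |  T  |                T                
 F  |  T  |  T  |  F  |                T                
 F  |  T  |  T  |  T  |                T                
 T  |  F  |  F  |  F  |                T                
 T  |  F  |  F  |  T  |                T                
 T  |  F  |  T  |  F  |                T                
 T  |  F  |  T  |  T  |                T                
 T  |  T  |  F  |  F  |                T                
 T  |  T  |  F  |  T  |                T                
 T  |  T  |  T  |  F  |                T                
 T  |  T  |  T  |  T  |                T                
The formula is true on 15 of the 16 rows.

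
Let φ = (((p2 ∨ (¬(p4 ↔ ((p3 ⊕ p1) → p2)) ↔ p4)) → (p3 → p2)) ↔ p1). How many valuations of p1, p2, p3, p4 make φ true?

10

p1 | p2 | p3 | p4 || φ
F  | F  | F  | F  || F
F  | F  | F  | T  || F
F  | F  | T  | F  || T
F  | F  | T  | T  || T
F  | T  | F  | F  || F
F  | T  | F  | T  || F
F  | T  | T  | F  || F
F  | T  | T  | T  || F
T  | F  | F  | F  || T
T  | F  | F  | T  || T
T  | F  | T  | F  || T
T  | F  | T  | T  || T
T  | T  | F  | F  || T
T  | T  | F  | T  || T
T  | T  | T  | F  || T
T  | T  | T  | T  || T
The formula is true on 10 of the 16 rows.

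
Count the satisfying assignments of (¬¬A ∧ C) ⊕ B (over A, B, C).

A  B  C  |  ((¬¬A ∧ C) ⊕ B)
1  1  1  |         0       
1  1  0  |         1       
1  0  1  |         1       
1  0  0  |         0       
0  1  1  |         1       
0  1  0  |         1       
0  0  1  |         0       
0  0  0  |         0       
The formula is true on 4 of the 8 rows.

4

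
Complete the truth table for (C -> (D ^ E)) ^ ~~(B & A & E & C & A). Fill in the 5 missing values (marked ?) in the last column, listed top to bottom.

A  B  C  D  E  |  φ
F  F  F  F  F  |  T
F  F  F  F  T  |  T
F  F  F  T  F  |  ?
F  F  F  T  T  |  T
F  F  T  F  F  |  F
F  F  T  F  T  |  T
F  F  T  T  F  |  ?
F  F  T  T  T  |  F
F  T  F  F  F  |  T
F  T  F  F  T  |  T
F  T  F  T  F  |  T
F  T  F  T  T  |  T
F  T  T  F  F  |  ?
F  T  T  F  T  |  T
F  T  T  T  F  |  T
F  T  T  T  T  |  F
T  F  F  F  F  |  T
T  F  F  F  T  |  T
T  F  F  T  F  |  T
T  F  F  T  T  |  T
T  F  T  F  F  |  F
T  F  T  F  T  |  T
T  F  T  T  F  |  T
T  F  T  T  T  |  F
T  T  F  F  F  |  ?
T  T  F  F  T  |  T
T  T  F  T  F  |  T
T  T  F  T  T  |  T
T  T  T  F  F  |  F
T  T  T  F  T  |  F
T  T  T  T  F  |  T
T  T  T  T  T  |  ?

Row A=F, B=F, C=F, D=T, E=F: (C -> (D ^ E)) = T, ~~(B & A & E & C & A) = F, so the formula = T.
Row A=F, B=F, C=T, D=T, E=F: (C -> (D ^ E)) = T, ~~(B & A & E & C & A) = F, so the formula = T.
Row A=F, B=T, C=T, D=F, E=F: (C -> (D ^ E)) = F, ~~(B & A & E & C & A) = F, so the formula = F.
Row A=T, B=T, C=F, D=F, E=F: (C -> (D ^ E)) = T, ~~(B & A & E & C & A) = F, so the formula = T.
Row A=T, B=T, C=T, D=T, E=T: (C -> (D ^ E)) = F, ~~(B & A & E & C & A) = T, so the formula = T.

T, T, F, T, T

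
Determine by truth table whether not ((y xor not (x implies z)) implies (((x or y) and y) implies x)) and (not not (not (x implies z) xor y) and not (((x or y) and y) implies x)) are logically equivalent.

equivalent

x  y  z  |  φ  ψ
0  0  0  |  0  0
0  0  1  |  0  0
0  1  0  |  1  1
0  1  1  |  1  1
1  0  0  |  0  0
1  0  1  |  0  0
1  1  0  |  0  0
1  1  1  |  0  0
The columns for φ and ψ agree on every row, so they are logically equivalent.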